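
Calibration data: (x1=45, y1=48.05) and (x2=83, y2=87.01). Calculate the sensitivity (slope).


slope = (y2 - y1) / (x2 - x1)
= (87.01 - 48.05) / (83 - 45)
= 38.9600 / 38
= 1.0253

1.0253


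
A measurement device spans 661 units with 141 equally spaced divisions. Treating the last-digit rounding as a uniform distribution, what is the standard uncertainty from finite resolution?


resolution = range / divisions
resolution = 661 / 141 = 4.6879433
u_res = resolution / (2*sqrt(3))
u_res = 4.6879433 / 3.4641016
u_res = 1.3533

1.3533


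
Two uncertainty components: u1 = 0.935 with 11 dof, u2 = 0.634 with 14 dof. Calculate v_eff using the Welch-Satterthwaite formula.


uc = sqrt(u1^2 + u2^2) = sqrt(0.935^2 + 0.634^2) = 1.1296818
v_eff = uc^4 / (u1^4/v1 + u2^4/v2)
= 1.1296818^4 / (0.935^4/11 + 0.634^4/14)
= 1.6286379 / 0.081019648
v_eff = 20.1018

20.1018


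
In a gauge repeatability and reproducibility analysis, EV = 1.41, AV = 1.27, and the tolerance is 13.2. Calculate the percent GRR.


GRR = sqrt(EV^2 + AV^2) = sqrt(1.41^2 + 1.27^2) = 1.8976301
%GRR = GRR / tol * 100 = 1.8976301 / 13.2 * 100
%GRR = 14.3760

14.3760


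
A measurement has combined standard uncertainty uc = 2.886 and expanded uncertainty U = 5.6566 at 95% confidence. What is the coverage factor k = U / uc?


k = U / uc
k = 5.6566 / 2.886
k = 1.96

1.96


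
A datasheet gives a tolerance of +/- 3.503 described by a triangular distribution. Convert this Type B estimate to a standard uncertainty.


u_B = half_width / sqrt(6)
u_B = 3.503 / 2.4494897
u_B = 1.4301

1.4301


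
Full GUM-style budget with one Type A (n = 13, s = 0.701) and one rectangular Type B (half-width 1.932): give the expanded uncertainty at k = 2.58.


u_A = s / sqrt(n) = 0.701 / sqrt(13) = 0.19442242
u_B = half_width / sqrt(3) = 1.932 / sqrt(3) = 1.1154407
uc = sqrt(u_A^2 + u_B^2) = sqrt(0.19442242^2 + 1.1154407^2) = 1.1322579
U = k * uc = 2.58 * 1.1322579
U = 2.9212

2.9212


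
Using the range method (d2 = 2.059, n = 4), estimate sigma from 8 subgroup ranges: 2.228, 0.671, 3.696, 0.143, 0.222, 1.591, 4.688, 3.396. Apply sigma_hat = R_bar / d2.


R_bar = (2.228 + 0.671 + 3.696 + 0.143 + 0.222 + 1.591 + 4.688 + 3.396) / 8
R_bar = 16.635 / 8 = 2.079375
sigma_hat = R_bar / d2 = 2.079375 / 2.059 = 1.0099

1.0099


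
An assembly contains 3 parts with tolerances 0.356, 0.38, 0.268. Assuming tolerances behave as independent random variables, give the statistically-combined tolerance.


RSS = sqrt(0.356^2 + 0.38^2 + 0.268^2)
= sqrt(0.34296)
= 0.5856

0.5856


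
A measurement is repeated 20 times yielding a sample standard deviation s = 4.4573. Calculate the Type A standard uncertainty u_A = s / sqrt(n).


u_A = s / sqrt(n)
u_A = 4.4573 / sqrt(20)
u_A = 4.4573 / 4.472136
u_A = 0.9967

0.9967


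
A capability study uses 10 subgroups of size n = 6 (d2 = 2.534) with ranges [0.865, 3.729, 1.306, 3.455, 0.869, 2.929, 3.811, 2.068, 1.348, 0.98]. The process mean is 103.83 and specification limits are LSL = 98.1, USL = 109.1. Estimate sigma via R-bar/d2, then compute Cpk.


R_bar = (0.865 + 3.729 + 1.306 + 3.455 + 0.869 + 2.929 + 3.811 + 2.068 + 1.348 + 0.98) / 10 = 2.136
sigma = R_bar / d2 = 2.136 / 2.534 = 0.84293607
Cp = (USL - LSL)/(6*sigma) = (109.1 - 98.1)/(6*0.84293607) = 2.1749
Cpu = (109.1 - 103.83)/(3*0.84293607) = 2.0840
Cpl = (103.83 - 98.1)/(3*0.84293607) = 2.2659
Cpk = min(Cpu, Cpl) = 2.0840

2.0840


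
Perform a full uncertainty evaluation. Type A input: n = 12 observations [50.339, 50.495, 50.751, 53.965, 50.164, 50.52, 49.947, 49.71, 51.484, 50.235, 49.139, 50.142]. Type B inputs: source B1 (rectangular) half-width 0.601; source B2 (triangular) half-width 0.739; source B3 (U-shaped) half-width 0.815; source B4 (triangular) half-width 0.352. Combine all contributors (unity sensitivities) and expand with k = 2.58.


mean = (50.339 + 50.495 + 50.751 + 53.965 + 50.164 + 50.52 + 49.947 + 49.71 + 51.484 + 50.235 + 49.139 + 50.142) / 12 = 50.57425
s = sqrt(sum((x - mean)^2)/(n-1)) = 1.2094772
u_A = s / sqrt(n) = 1.2094772 / sqrt(12) = 0.34914599
u_B1 = 0.601 / sqrt(3) = 0.34698751
u_B2 = 0.739 / sqrt(6) = 0.30169549
u_B3 = 0.815 / sqrt(2) = 0.57629203
u_B4 = 0.352 / sqrt(6) = 0.1437034
uc = sqrt(0.34914599^2 + 0.34698751^2 + 0.30169549^2 + 0.57629203^2 + 0.1437034^2) = 0.82830344
U = k * uc = 2.58 * 0.82830344
U = 2.1370

2.1370


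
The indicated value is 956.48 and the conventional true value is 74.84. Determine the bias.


Systematic error = measured - true
= 956.48 - 74.84
= 881.6400

881.6400


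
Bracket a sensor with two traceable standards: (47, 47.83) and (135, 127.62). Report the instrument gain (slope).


slope = (y2 - y1) / (x2 - x1)
= (127.62 - 47.83) / (135 - 47)
= 79.7900 / 88
= 0.9067

0.9067


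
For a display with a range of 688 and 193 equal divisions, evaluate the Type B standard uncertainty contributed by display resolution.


resolution = range / divisions
resolution = 688 / 193 = 3.5647668
u_res = resolution / (2*sqrt(3))
u_res = 3.5647668 / 3.4641016
u_res = 1.0291

1.0291


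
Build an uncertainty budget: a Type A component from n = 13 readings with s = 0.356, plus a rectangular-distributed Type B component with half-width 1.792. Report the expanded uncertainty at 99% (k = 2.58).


u_A = s / sqrt(n) = 0.356 / sqrt(13) = 0.098736635
u_B = half_width / sqrt(3) = 1.792 / sqrt(3) = 1.0346117
uc = sqrt(u_A^2 + u_B^2) = sqrt(0.098736635^2 + 1.0346117^2) = 1.0393124
U = k * uc = 2.58 * 1.0393124
U = 2.6814

2.6814


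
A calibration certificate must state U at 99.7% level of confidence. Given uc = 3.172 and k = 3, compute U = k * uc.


U = k * uc
U = 3 * 3.172
U = 9.5160

9.5160


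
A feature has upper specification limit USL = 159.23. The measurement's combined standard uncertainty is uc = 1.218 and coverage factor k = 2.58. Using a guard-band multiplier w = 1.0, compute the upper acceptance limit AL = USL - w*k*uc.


U = k * uc = 2.58 * 1.218 = 3.14244
guard band g = w * U = 1.0 * 3.14244 = 3.14244
AL = USL - g = 159.23 - 3.14244
AL = 156.0876

156.0876


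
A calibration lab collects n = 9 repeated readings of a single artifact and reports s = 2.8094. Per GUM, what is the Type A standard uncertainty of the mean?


u_A = s / sqrt(n)
u_A = 2.8094 / sqrt(9)
u_A = 2.8094 / 3
u_A = 0.9365

0.9365


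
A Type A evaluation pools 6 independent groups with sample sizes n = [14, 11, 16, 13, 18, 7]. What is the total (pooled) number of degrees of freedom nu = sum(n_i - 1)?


nu = sum_i (n_i - 1)
nu = ((14 - 1) + (11 - 1) + (16 - 1) + (13 - 1) + (18 - 1) + (7 - 1))
nu = 13 + 10 + 15 + 12 + 17 + 6
nu = 73

73


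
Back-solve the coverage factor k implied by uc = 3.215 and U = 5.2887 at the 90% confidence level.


k = U / uc
k = 5.2887 / 3.215
k = 1.645

1.645


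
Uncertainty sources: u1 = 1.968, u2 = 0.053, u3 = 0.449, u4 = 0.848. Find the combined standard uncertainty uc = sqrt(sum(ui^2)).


uc = sqrt(1.968^2 + 0.053^2 + 0.449^2 + 0.848^2)
uc = sqrt(4.796538)
uc = 2.1901

2.1901


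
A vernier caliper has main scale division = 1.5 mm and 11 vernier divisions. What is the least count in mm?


LC = MSD / n_div
= 1.5 / 11
= 0.1364

0.1364


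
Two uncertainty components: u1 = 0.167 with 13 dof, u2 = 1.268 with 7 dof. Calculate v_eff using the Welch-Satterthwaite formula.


uc = sqrt(u1^2 + u2^2) = sqrt(0.167^2 + 1.268^2) = 1.27895
v_eff = uc^4 / (u1^4/v1 + u2^4/v2)
= 1.27895^4 / (0.167^4/13 + 1.268^4/7)
= 2.6755574 / 0.36935955
v_eff = 7.2438

7.2438


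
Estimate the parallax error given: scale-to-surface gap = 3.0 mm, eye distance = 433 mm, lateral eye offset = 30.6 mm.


error = h * offset / d
= 3.0 * 30.6 / 433
= 0.2120

0.2120


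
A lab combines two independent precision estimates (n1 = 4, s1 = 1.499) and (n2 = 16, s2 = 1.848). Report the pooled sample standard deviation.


s_p = sqrt(((n1-1)*s1^2 + (n2-1)*s2^2) / (n1+n2-2))
numerator = (4-1)*1.499^2 + (16-1)*1.848^2 = 6.741003 + 51.22656 = 57.967563
denominator = 4 + 16 - 2 = 18
s_p^2 = 57.967563 / 18 = 3.2204202
s_p = sqrt(3.2204202) = 1.7946

1.7946


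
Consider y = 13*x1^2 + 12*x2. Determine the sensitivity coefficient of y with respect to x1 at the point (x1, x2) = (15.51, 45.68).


y = 13*x1^2 + 12*x2
dy/dx1 = 2*13*x1
Evaluate at x1 = 15.51: c1 = 26 * 15.51
c1 = 403.2600

403.2600


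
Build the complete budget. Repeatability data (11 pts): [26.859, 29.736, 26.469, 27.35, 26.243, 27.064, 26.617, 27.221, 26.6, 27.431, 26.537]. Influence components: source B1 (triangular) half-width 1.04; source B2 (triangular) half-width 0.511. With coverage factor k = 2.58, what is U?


mean = (26.859 + 29.736 + 26.469 + 27.35 + 26.243 + 27.064 + 26.617 + 27.221 + 26.6 + 27.431 + 26.537) / 11 = 27.10245455
s = sqrt(sum((x - mean)^2)/(n-1)) = 0.95537305
u_A = s / sqrt(n) = 0.95537305 / sqrt(11) = 0.28805581
u_B1 = 1.04 / sqrt(6) = 0.42457822
u_B2 = 0.511 / sqrt(6) = 0.20861488
uc = sqrt(0.28805581^2 + 0.42457822^2 + 0.20861488^2) = 0.55386188
U = k * uc = 2.58 * 0.55386188
U = 1.4290

1.4290


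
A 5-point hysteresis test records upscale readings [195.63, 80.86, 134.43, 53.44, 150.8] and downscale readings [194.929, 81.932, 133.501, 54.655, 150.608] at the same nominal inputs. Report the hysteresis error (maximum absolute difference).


|195.63 - 194.929| = 0.7010
|80.86 - 81.932| = 1.0720
|134.43 - 133.501| = 0.9290
|53.44 - 54.655| = 1.2150
|150.8 - 150.608| = 0.1920
hysteresis = max(diffs) = 1.2150

1.2150


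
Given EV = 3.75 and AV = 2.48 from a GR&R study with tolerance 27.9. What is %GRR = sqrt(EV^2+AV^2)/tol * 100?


GRR = sqrt(EV^2 + AV^2) = sqrt(3.75^2 + 2.48^2) = 4.4958759
%GRR = GRR / tol * 100 = 4.4958759 / 27.9 * 100
%GRR = 16.1143

16.1143


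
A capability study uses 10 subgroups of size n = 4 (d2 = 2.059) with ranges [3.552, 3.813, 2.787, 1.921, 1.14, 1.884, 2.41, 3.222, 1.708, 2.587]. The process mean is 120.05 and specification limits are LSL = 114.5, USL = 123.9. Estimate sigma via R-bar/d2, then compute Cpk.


R_bar = (3.552 + 3.813 + 2.787 + 1.921 + 1.14 + 1.884 + 2.41 + 3.222 + 1.708 + 2.587) / 10 = 2.5024
sigma = R_bar / d2 = 2.5024 / 2.059 = 1.2153473
Cp = (USL - LSL)/(6*sigma) = (123.9 - 114.5)/(6*1.2153473) = 1.2891
Cpu = (123.9 - 120.05)/(3*1.2153473) = 1.0559
Cpl = (120.05 - 114.5)/(3*1.2153473) = 1.5222
Cpk = min(Cpu, Cpl) = 1.0559

1.0559


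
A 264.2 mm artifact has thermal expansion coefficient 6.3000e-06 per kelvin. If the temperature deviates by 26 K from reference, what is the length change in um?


dL = L * alpha * dT
= 264.2 * 6.3000e-06 * 26
= 0.0432760 mm
dL_um = 0.0432760 * 1000 = 43.2760 um

43.2760


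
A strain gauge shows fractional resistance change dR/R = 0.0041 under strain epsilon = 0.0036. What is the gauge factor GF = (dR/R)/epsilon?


GF = (dR/R) / epsilon
= 0.0041 / 0.0036
= 1.1389

1.1389


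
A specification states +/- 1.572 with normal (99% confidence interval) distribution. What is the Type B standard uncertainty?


u_B = half_width / 2.576
u_B = 1.572 / 2.576
u_B = 0.6102

0.6102


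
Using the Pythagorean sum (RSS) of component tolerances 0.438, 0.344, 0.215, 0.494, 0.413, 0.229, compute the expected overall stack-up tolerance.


RSS = sqrt(0.438^2 + 0.344^2 + 0.215^2 + 0.494^2 + 0.413^2 + 0.229^2)
= sqrt(0.823451)
= 0.9074

0.9074


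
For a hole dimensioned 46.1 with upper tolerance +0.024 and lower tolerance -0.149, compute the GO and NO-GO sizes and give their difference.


GO = nominal - lower_tol (smallest hole = maximum material condition)
GO = 46.1 - 0.149 = 45.951
NO-GO = nominal + upper_tol (largest hole = least material condition)
NO-GO = 46.1 + 0.024 = 46.124
spread = NO-GO - GO = 46.124 - 45.951 = 0.1730

0.1730


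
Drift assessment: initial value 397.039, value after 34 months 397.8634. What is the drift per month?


rate = (v2 - v1) / months
= (397.8634 - 397.039) / 34
= 0.8244 / 34
= 0.0242

0.0242


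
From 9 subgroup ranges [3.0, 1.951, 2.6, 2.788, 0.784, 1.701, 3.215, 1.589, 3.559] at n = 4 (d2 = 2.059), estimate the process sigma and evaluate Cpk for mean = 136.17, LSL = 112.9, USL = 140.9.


R_bar = (3.0 + 1.951 + 2.6 + 2.788 + 0.784 + 1.701 + 3.215 + 1.589 + 3.559) / 9 = 2.3541111
sigma = R_bar / d2 = 2.3541111 / 2.059 = 1.1433274
Cp = (USL - LSL)/(6*sigma) = (140.9 - 112.9)/(6*1.1433274) = 4.0817
Cpu = (140.9 - 136.17)/(3*1.1433274) = 1.3790
Cpl = (136.17 - 112.9)/(3*1.1433274) = 6.7843
Cpk = min(Cpu, Cpl) = 1.3790

1.3790


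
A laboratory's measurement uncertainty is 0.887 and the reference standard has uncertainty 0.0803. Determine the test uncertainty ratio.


TUR = u_lab / u_ref
= 0.887 / 0.0803
= 11.0461

11.0461


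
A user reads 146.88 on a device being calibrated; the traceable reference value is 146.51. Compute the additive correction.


Correction = standard - reading
= 146.51 - 146.88
= -0.3700

-0.3700


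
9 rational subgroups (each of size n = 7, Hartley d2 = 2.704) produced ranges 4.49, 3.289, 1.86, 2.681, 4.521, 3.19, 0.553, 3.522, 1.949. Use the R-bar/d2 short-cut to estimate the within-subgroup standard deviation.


R_bar = (4.49 + 3.289 + 1.86 + 2.681 + 4.521 + 3.19 + 0.553 + 3.522 + 1.949) / 9
R_bar = 26.055 / 9 = 2.895
sigma_hat = R_bar / d2 = 2.895 / 2.704 = 1.0706

1.0706


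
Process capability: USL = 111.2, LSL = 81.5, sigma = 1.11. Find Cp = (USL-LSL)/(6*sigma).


Cp = (USL - LSL) / (6 * sigma)
= (111.2 - 81.5) / (6 * 1.11)
= 29.7000 / 6.6600
= 4.4595

4.4595


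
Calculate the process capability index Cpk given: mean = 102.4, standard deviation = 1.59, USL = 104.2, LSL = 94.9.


Cpu = (USL - mean) / (3*sigma) = (104.2 - 102.4) / (3*1.59) = 0.3774
Cpl = (mean - LSL) / (3*sigma) = (102.4 - 94.9) / (3*1.59) = 1.5723
Cpk = min(Cpu, Cpl) = 0.3774

0.3774


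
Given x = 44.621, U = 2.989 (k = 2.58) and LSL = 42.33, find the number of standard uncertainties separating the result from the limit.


u = U / k = 2.989 / 2.58 = 1.1585271
margin = |LSL - x| = |42.33 - 44.621| = 2.291
z = margin / u = 2.291 / 1.1585271
z = 1.9775

1.9775


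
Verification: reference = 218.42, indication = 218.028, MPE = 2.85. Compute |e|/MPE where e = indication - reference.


e = indication - reference = 218.028 - 218.42 = -0.3920
|e| = 0.3920
ratio = |e| / MPE = 0.3920 / 2.85
ratio = 0.1375

0.1375


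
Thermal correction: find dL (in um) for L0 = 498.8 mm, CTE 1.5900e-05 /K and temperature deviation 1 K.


dL = L * alpha * dT
= 498.8 * 1.5900e-05 * 1
= 0.0079309 mm
dL_um = 0.0079309 * 1000 = 7.9309 um

7.9309


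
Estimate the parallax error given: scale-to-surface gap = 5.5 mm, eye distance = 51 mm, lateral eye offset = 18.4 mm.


error = h * offset / d
= 5.5 * 18.4 / 51
= 1.9843

1.9843


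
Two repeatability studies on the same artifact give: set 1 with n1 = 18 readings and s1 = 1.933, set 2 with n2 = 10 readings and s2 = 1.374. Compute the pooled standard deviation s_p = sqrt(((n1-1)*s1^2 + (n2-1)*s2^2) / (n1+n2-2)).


s_p = sqrt(((n1-1)*s1^2 + (n2-1)*s2^2) / (n1+n2-2))
numerator = (18-1)*1.933^2 + (10-1)*1.374^2 = 63.520313 + 16.990884 = 80.511197
denominator = 18 + 10 - 2 = 26
s_p^2 = 80.511197 / 26 = 3.0965845
s_p = sqrt(3.0965845) = 1.7597

1.7597


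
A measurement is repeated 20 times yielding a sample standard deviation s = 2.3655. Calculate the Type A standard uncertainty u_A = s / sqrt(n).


u_A = s / sqrt(n)
u_A = 2.3655 / sqrt(20)
u_A = 2.3655 / 4.472136
u_A = 0.5289

0.5289


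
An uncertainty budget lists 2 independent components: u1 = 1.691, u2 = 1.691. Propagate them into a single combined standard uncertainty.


uc = sqrt(1.691^2 + 1.691^2)
uc = sqrt(5.718962)
uc = 2.3914

2.3914


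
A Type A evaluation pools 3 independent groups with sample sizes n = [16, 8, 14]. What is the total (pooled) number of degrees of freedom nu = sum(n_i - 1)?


nu = sum_i (n_i - 1)
nu = ((16 - 1) + (8 - 1) + (14 - 1))
nu = 15 + 7 + 13
nu = 35

35


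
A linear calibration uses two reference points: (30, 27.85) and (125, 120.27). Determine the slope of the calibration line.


slope = (y2 - y1) / (x2 - x1)
= (120.27 - 27.85) / (125 - 30)
= 92.4200 / 95
= 0.9728

0.9728


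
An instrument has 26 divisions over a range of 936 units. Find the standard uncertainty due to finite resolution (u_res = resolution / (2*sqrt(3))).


resolution = range / divisions
resolution = 936 / 26 = 36
u_res = resolution / (2*sqrt(3))
u_res = 36 / 3.4641016
u_res = 10.3923

10.3923


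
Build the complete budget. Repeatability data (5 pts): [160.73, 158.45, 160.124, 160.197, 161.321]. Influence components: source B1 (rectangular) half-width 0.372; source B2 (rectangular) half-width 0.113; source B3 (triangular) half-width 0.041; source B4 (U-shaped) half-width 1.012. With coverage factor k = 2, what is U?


mean = (160.73 + 158.45 + 160.124 + 160.197 + 161.321) / 5 = 160.1644
s = sqrt(sum((x - mean)^2)/(n-1)) = 1.072321
u_A = s / sqrt(n) = 1.072321 / sqrt(5) = 0.47955653
u_B1 = 0.372 / sqrt(3) = 0.2147743
u_B2 = 0.113 / sqrt(3) = 0.06524058
u_B3 = 0.041 / sqrt(6) = 0.01673818
u_B4 = 1.012 / sqrt(2) = 0.71559206
uc = sqrt(0.47955653^2 + 0.2147743^2 + 0.06524058^2 + 0.01673818^2 + 0.71559206^2) = 0.89034317
U = k * uc = 2 * 0.89034317
U = 1.7807

1.7807


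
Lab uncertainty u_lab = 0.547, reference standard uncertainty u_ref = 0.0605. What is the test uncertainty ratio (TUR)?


TUR = u_lab / u_ref
= 0.547 / 0.0605
= 9.0413

9.0413


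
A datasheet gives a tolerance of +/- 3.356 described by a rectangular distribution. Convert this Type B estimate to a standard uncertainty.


u_B = half_width / sqrt(3)
u_B = 3.356 / 1.7320508
u_B = 1.9376

1.9376


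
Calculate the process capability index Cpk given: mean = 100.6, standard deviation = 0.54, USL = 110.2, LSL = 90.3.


Cpu = (USL - mean) / (3*sigma) = (110.2 - 100.6) / (3*0.54) = 5.9259
Cpl = (mean - LSL) / (3*sigma) = (100.6 - 90.3) / (3*0.54) = 6.3580
Cpk = min(Cpu, Cpl) = 5.9259

5.9259


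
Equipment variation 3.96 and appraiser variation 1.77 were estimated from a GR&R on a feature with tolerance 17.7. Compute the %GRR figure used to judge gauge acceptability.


GRR = sqrt(EV^2 + AV^2) = sqrt(3.96^2 + 1.77^2) = 4.3375684
%GRR = GRR / tol * 100 = 4.3375684 / 17.7 * 100
%GRR = 24.5060

24.5060


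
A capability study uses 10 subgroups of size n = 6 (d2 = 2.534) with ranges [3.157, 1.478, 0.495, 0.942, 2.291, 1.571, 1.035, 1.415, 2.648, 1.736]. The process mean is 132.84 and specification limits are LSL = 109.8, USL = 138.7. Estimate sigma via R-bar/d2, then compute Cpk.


R_bar = (3.157 + 1.478 + 0.495 + 0.942 + 2.291 + 1.571 + 1.035 + 1.415 + 2.648 + 1.736) / 10 = 1.6768
sigma = R_bar / d2 = 1.6768 / 2.534 = 0.6617206
Cp = (USL - LSL)/(6*sigma) = (138.7 - 109.8)/(6*0.6617206) = 7.2790
Cpu = (138.7 - 132.84)/(3*0.6617206) = 2.9519
Cpl = (132.84 - 109.8)/(3*0.6617206) = 11.6061
Cpk = min(Cpu, Cpl) = 2.9519

2.9519


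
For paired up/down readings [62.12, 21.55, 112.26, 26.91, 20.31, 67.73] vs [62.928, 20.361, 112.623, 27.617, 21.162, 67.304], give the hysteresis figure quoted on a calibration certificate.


|62.12 - 62.928| = 0.8080
|21.55 - 20.361| = 1.1890
|112.26 - 112.623| = 0.3630
|26.91 - 27.617| = 0.7070
|20.31 - 21.162| = 0.8520
|67.73 - 67.304| = 0.4260
hysteresis = max(diffs) = 1.1890

1.1890


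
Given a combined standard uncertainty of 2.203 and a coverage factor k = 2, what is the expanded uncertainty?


U = k * uc
U = 2 * 2.203
U = 4.4060

4.4060


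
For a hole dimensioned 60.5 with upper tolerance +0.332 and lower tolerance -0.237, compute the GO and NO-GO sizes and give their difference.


GO = nominal - lower_tol (smallest hole = maximum material condition)
GO = 60.5 - 0.237 = 60.263
NO-GO = nominal + upper_tol (largest hole = least material condition)
NO-GO = 60.5 + 0.332 = 60.832
spread = NO-GO - GO = 60.832 - 60.263 = 0.5690

0.5690


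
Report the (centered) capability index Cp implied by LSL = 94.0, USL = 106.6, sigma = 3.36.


Cp = (USL - LSL) / (6 * sigma)
= (106.6 - 94.0) / (6 * 3.36)
= 12.6000 / 20.1600
= 0.6250

0.6250


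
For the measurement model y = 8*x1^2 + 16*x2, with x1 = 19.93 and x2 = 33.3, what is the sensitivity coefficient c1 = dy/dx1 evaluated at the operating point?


y = 8*x1^2 + 16*x2
dy/dx1 = 2*8*x1
Evaluate at x1 = 19.93: c1 = 16 * 19.93
c1 = 318.8800

318.8800


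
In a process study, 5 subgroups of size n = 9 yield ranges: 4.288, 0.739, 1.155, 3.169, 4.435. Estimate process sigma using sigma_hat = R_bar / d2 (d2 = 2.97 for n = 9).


R_bar = (4.288 + 0.739 + 1.155 + 3.169 + 4.435) / 5
R_bar = 13.786 / 5 = 2.7572
sigma_hat = R_bar / d2 = 2.7572 / 2.97 = 0.9284

0.9284


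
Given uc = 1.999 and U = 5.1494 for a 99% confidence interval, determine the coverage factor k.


k = U / uc
k = 5.1494 / 1.999
k = 2.576

2.576


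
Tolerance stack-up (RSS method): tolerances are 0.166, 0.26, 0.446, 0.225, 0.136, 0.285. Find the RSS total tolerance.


RSS = sqrt(0.166^2 + 0.26^2 + 0.446^2 + 0.225^2 + 0.136^2 + 0.285^2)
= sqrt(0.444418)
= 0.6666

0.6666


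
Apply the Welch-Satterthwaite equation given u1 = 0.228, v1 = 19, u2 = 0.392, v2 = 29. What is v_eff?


uc = sqrt(u1^2 + u2^2) = sqrt(0.228^2 + 0.392^2) = 0.45348429
v_eff = uc^4 / (u1^4/v1 + u2^4/v2)
= 0.45348429^4 / (0.228^4/19 + 0.392^4/29)
= 0.0422911 / 0.00095645667
v_eff = 44.2164

44.2164


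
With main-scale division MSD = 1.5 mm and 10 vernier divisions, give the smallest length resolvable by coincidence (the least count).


LC = MSD / n_div
= 1.5 / 10
= 0.1500

0.1500


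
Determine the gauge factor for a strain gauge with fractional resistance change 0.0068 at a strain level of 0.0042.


GF = (dR/R) / epsilon
= 0.0068 / 0.0042
= 1.6190

1.6190


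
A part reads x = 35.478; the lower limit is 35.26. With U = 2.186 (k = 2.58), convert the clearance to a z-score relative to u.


u = U / k = 2.186 / 2.58 = 0.84728682
margin = |LSL - x| = |35.26 - 35.478| = 0.218
z = margin / u = 0.218 / 0.84728682
z = 0.2573

0.2573


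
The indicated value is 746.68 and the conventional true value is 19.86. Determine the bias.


Systematic error = measured - true
= 746.68 - 19.86
= 726.8200

726.8200


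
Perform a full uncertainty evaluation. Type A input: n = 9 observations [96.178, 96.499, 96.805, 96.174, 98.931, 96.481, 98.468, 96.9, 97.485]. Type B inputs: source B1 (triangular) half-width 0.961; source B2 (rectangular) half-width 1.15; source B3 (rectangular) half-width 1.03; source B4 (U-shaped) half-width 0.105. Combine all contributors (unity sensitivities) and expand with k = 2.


mean = (96.178 + 96.499 + 96.805 + 96.174 + 98.931 + 96.481 + 98.468 + 96.9 + 97.485) / 9 = 97.10233333
s = sqrt(sum((x - mean)^2)/(n-1)) = 0.99693957
u_A = s / sqrt(n) = 0.99693957 / sqrt(9) = 0.33231319
u_B1 = 0.961 / sqrt(6) = 0.39232661
u_B2 = 1.15 / sqrt(3) = 0.66395281
u_B3 = 1.03 / sqrt(3) = 0.59467078
u_B4 = 0.105 / sqrt(2) = 0.074246212
uc = sqrt(0.33231319^2 + 0.39232661^2 + 0.66395281^2 + 0.59467078^2 + 0.074246212^2) = 1.0316644
U = k * uc = 2 * 1.0316644
U = 2.0633

2.0633


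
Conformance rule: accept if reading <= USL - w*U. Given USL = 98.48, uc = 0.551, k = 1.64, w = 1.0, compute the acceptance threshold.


U = k * uc = 1.64 * 0.551 = 0.90364
guard band g = w * U = 1.0 * 0.90364 = 0.90364
AL = USL - g = 98.48 - 0.90364
AL = 97.5764

97.5764


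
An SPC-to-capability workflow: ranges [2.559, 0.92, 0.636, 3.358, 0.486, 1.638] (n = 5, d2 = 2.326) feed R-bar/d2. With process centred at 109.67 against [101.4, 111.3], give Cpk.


R_bar = (2.559 + 0.92 + 0.636 + 3.358 + 0.486 + 1.638) / 6 = 1.5995
sigma = R_bar / d2 = 1.5995 / 2.326 = 0.68766122
Cp = (USL - LSL)/(6*sigma) = (111.3 - 101.4)/(6*0.68766122) = 2.3994
Cpu = (111.3 - 109.67)/(3*0.68766122) = 0.7901
Cpl = (109.67 - 101.4)/(3*0.68766122) = 4.0088
Cpk = min(Cpu, Cpl) = 0.7901

0.7901


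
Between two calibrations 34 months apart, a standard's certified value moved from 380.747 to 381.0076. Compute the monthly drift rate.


rate = (v2 - v1) / months
= (381.0076 - 380.747) / 34
= 0.2606 / 34
= 0.0077

0.0077


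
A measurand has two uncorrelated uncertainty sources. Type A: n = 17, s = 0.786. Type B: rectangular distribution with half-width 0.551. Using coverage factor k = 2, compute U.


u_A = s / sqrt(n) = 0.786 / sqrt(17) = 0.190633
u_B = half_width / sqrt(3) = 0.551 / sqrt(3) = 0.31812
uc = sqrt(u_A^2 + u_B^2) = sqrt(0.190633^2 + 0.31812^2) = 0.37086558
U = k * uc = 2 * 0.37086558
U = 0.7417

0.7417


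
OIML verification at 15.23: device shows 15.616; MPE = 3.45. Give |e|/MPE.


e = indication - reference = 15.616 - 15.23 = 0.3860
|e| = 0.3860
ratio = |e| / MPE = 0.3860 / 3.45
ratio = 0.1119

0.1119


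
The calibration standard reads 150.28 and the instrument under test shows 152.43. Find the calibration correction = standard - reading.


Correction = standard - reading
= 150.28 - 152.43
= -2.1500

-2.1500


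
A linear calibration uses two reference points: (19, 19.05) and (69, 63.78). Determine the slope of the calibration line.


slope = (y2 - y1) / (x2 - x1)
= (63.78 - 19.05) / (69 - 19)
= 44.7300 / 50
= 0.8946

0.8946


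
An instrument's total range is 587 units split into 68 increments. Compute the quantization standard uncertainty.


resolution = range / divisions
resolution = 587 / 68 = 8.6323529
u_res = resolution / (2*sqrt(3))
u_res = 8.6323529 / 3.4641016
u_res = 2.4919

2.4919


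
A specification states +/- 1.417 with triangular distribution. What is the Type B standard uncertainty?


u_B = half_width / sqrt(6)
u_B = 1.417 / 2.4494897
u_B = 0.5785

0.5785


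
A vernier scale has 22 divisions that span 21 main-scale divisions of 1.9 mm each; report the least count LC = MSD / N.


LC = MSD / n_div
= 1.9 / 22
= 0.0864

0.0864


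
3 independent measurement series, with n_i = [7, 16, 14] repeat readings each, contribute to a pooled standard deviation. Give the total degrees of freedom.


nu = sum_i (n_i - 1)
nu = ((7 - 1) + (16 - 1) + (14 - 1))
nu = 6 + 15 + 13
nu = 34

34


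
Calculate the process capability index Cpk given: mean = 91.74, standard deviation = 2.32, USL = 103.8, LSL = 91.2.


Cpu = (USL - mean) / (3*sigma) = (103.8 - 91.74) / (3*2.32) = 1.7328
Cpl = (mean - LSL) / (3*sigma) = (91.74 - 91.2) / (3*2.32) = 0.0776
Cpk = min(Cpu, Cpl) = 0.0776

0.0776


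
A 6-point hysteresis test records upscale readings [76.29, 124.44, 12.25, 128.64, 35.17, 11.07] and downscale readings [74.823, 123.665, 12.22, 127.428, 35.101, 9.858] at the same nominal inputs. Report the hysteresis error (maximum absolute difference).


|76.29 - 74.823| = 1.4670
|124.44 - 123.665| = 0.7750
|12.25 - 12.22| = 0.0300
|128.64 - 127.428| = 1.2120
|35.17 - 35.101| = 0.0690
|11.07 - 9.858| = 1.2120
hysteresis = max(diffs) = 1.4670

1.4670


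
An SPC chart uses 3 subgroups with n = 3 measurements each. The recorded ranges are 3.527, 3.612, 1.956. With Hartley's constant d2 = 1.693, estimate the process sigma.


R_bar = (3.527 + 3.612 + 1.956) / 3
R_bar = 9.095 / 3 = 3.0316667
sigma_hat = R_bar / d2 = 3.0316667 / 1.693 = 1.7907

1.7907


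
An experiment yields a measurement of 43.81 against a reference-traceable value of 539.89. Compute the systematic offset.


Systematic error = measured - true
= 43.81 - 539.89
= -496.0800

-496.0800


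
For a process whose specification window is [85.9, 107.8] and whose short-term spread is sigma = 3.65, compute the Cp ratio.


Cp = (USL - LSL) / (6 * sigma)
= (107.8 - 85.9) / (6 * 3.65)
= 21.9000 / 21.9000
= 1.0000

1.0000


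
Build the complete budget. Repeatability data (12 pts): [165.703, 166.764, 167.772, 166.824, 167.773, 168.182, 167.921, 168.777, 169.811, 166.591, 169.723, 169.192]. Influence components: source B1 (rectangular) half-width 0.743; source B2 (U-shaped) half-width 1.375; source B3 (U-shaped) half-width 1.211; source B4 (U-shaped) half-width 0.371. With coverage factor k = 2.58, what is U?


mean = (165.703 + 166.764 + 167.772 + 166.824 + 167.773 + 168.182 + 167.921 + 168.777 + 169.811 + 166.591 + 169.723 + 169.192) / 12 = 167.9194167
s = sqrt(sum((x - mean)^2)/(n-1)) = 1.2972053
u_A = s / sqrt(n) = 1.2972053 / sqrt(12) = 0.37447091
u_B1 = 0.743 / sqrt(3) = 0.42897125
u_B2 = 1.375 / sqrt(2) = 0.97227182
u_B3 = 1.211 / sqrt(2) = 0.85630631
u_B4 = 0.371 / sqrt(2) = 0.26233662
uc = sqrt(0.37447091^2 + 0.42897125^2 + 0.97227182^2 + 0.85630631^2 + 0.26233662^2) = 1.4393187
U = k * uc = 2.58 * 1.4393187
U = 3.7134

3.7134


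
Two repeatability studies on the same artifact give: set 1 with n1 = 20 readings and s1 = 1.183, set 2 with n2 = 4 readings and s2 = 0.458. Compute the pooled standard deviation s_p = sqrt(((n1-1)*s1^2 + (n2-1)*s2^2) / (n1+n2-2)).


s_p = sqrt(((n1-1)*s1^2 + (n2-1)*s2^2) / (n1+n2-2))
numerator = (20-1)*1.183^2 + (4-1)*0.458^2 = 26.590291 + 0.629292 = 27.219583
denominator = 20 + 4 - 2 = 22
s_p^2 = 27.219583 / 22 = 1.2372538
s_p = sqrt(1.2372538) = 1.1123

1.1123


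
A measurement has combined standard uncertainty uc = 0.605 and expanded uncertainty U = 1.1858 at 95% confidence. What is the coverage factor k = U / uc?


k = U / uc
k = 1.1858 / 0.605
k = 1.96

1.96


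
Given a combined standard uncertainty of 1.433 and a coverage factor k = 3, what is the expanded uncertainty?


U = k * uc
U = 3 * 1.433
U = 4.2990

4.2990


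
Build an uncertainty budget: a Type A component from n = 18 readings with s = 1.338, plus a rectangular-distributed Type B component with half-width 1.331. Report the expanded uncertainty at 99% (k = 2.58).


u_A = s / sqrt(n) = 1.338 / sqrt(18) = 0.31536962
u_B = half_width / sqrt(3) = 1.331 / sqrt(3) = 0.76845321
uc = sqrt(u_A^2 + u_B^2) = sqrt(0.31536962^2 + 0.76845321^2) = 0.83064934
U = k * uc = 2.58 * 0.83064934
U = 2.1431

2.1431


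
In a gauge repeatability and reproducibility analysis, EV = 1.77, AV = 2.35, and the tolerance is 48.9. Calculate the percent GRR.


GRR = sqrt(EV^2 + AV^2) = sqrt(1.77^2 + 2.35^2) = 2.9420061
%GRR = GRR / tol * 100 = 2.9420061 / 48.9 * 100
%GRR = 6.0164

6.0164


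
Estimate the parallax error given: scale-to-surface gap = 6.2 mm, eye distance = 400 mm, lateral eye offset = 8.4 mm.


error = h * offset / d
= 6.2 * 8.4 / 400
= 0.1302

0.1302


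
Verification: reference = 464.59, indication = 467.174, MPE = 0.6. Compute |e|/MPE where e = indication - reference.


e = indication - reference = 467.174 - 464.59 = 2.5840
|e| = 2.5840
ratio = |e| / MPE = 2.5840 / 0.6
ratio = 4.3067

4.3067


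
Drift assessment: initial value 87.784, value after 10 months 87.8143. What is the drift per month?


rate = (v2 - v1) / months
= (87.8143 - 87.784) / 10
= 0.0303 / 10
= 0.0030

0.0030


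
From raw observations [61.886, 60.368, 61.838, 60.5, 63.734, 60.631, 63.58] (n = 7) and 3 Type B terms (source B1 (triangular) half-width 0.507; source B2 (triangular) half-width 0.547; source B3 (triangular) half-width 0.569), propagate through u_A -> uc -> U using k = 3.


mean = (61.886 + 60.368 + 61.838 + 60.5 + 63.734 + 60.631 + 63.58) / 7 = 61.791
s = sqrt(sum((x - mean)^2)/(n-1)) = 1.4156397
u_A = s / sqrt(n) = 1.4156397 / sqrt(7) = 0.53506151
u_B1 = 0.507 / sqrt(6) = 0.20698188
u_B2 = 0.547 / sqrt(6) = 0.22331181
u_B3 = 0.569 / sqrt(6) = 0.23229328
uc = sqrt(0.53506151^2 + 0.20698188^2 + 0.22331181^2 + 0.23229328^2) = 0.65799745
U = k * uc = 3 * 0.65799745
U = 1.9740

1.9740


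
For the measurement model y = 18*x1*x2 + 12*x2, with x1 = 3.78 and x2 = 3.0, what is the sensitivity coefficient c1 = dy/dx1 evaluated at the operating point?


y = 18*x1*x2 + 12*x2
dy/dx1 = 18*x2
Evaluate at x2 = 3.0: c1 = 18 * 3.0
c1 = 54.0000

54.0000


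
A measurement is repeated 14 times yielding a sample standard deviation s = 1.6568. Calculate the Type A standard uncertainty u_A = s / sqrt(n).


u_A = s / sqrt(n)
u_A = 1.6568 / sqrt(14)
u_A = 1.6568 / 3.7416574
u_A = 0.4428

0.4428


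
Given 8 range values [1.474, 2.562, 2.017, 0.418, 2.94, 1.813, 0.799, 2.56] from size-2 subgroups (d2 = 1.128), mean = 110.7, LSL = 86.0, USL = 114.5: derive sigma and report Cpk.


R_bar = (1.474 + 2.562 + 2.017 + 0.418 + 2.94 + 1.813 + 0.799 + 2.56) / 8 = 1.822875
sigma = R_bar / d2 = 1.822875 / 1.128 = 1.6160239
Cp = (USL - LSL)/(6*sigma) = (114.5 - 86.0)/(6*1.6160239) = 2.9393
Cpu = (114.5 - 110.7)/(3*1.6160239) = 0.7838
Cpl = (110.7 - 86.0)/(3*1.6160239) = 5.0948
Cpk = min(Cpu, Cpl) = 0.7838

0.7838


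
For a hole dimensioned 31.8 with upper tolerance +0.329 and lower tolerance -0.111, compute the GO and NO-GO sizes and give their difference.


GO = nominal - lower_tol (smallest hole = maximum material condition)
GO = 31.8 - 0.111 = 31.689
NO-GO = nominal + upper_tol (largest hole = least material condition)
NO-GO = 31.8 + 0.329 = 32.129
spread = NO-GO - GO = 32.129 - 31.689 = 0.4400

0.4400


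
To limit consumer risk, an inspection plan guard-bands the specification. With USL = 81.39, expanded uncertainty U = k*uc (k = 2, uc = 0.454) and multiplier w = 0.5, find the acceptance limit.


U = k * uc = 2 * 0.454 = 0.908
guard band g = w * U = 0.5 * 0.908 = 0.454
AL = USL - g = 81.39 - 0.454
AL = 80.9360

80.9360


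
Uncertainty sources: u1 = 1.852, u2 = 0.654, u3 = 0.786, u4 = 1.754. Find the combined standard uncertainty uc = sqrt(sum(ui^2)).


uc = sqrt(1.852^2 + 0.654^2 + 0.786^2 + 1.754^2)
uc = sqrt(7.551932)
uc = 2.7481

2.7481


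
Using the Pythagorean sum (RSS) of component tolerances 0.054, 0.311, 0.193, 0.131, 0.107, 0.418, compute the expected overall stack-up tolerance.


RSS = sqrt(0.054^2 + 0.311^2 + 0.193^2 + 0.131^2 + 0.107^2 + 0.418^2)
= sqrt(0.34022)
= 0.5833

0.5833


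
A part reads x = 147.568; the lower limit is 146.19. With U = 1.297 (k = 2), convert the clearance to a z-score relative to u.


u = U / k = 1.297 / 2 = 0.6485
margin = |LSL - x| = |146.19 - 147.568| = 1.378
z = margin / u = 1.378 / 0.6485
z = 2.1249

2.1249


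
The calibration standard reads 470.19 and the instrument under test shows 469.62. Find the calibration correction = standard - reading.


Correction = standard - reading
= 470.19 - 469.62
= 0.5700

0.5700


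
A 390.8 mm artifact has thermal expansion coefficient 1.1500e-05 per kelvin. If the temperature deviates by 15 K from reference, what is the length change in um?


dL = L * alpha * dT
= 390.8 * 1.1500e-05 * 15
= 0.0674130 mm
dL_um = 0.0674130 * 1000 = 67.4130 um

67.4130


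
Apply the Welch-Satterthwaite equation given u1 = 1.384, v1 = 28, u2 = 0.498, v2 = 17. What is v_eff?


uc = sqrt(u1^2 + u2^2) = sqrt(1.384^2 + 0.498^2) = 1.4708705
v_eff = uc^4 / (u1^4/v1 + u2^4/v2)
= 1.4708705^4 / (1.384^4/28 + 0.498^4/17)
= 4.6805593 / 0.1346527
v_eff = 34.7602

34.7602


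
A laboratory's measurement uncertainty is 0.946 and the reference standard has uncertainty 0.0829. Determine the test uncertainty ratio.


TUR = u_lab / u_ref
= 0.946 / 0.0829
= 11.4113

11.4113


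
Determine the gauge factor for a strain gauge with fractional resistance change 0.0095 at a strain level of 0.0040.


GF = (dR/R) / epsilon
= 0.0095 / 0.0040
= 2.3750

2.3750


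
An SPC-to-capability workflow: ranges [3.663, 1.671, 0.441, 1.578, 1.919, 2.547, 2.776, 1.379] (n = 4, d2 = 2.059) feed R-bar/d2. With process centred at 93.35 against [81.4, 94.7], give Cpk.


R_bar = (3.663 + 1.671 + 0.441 + 1.578 + 1.919 + 2.547 + 2.776 + 1.379) / 8 = 1.99675
sigma = R_bar / d2 = 1.99675 / 2.059 = 0.96976688
Cp = (USL - LSL)/(6*sigma) = (94.7 - 81.4)/(6*0.96976688) = 2.2858
Cpu = (94.7 - 93.35)/(3*0.96976688) = 0.4640
Cpl = (93.35 - 81.4)/(3*0.96976688) = 4.1075
Cpk = min(Cpu, Cpl) = 0.4640

0.4640


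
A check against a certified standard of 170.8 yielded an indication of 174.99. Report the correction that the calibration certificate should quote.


Correction = standard - reading
= 170.8 - 174.99
= -4.1900

-4.1900


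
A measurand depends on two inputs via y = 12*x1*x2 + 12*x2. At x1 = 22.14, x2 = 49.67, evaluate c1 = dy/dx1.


y = 12*x1*x2 + 12*x2
dy/dx1 = 12*x2
Evaluate at x2 = 49.67: c1 = 12 * 49.67
c1 = 596.0400

596.0400


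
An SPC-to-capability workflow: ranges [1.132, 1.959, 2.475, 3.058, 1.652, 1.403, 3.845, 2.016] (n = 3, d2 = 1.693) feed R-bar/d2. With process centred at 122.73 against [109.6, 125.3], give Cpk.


R_bar = (1.132 + 1.959 + 2.475 + 3.058 + 1.652 + 1.403 + 3.845 + 2.016) / 8 = 2.1925
sigma = R_bar / d2 = 2.1925 / 1.693 = 1.2950384
Cp = (USL - LSL)/(6*sigma) = (125.3 - 109.6)/(6*1.2950384) = 2.0205
Cpu = (125.3 - 122.73)/(3*1.2950384) = 0.6615
Cpl = (122.73 - 109.6)/(3*1.2950384) = 3.3796
Cpk = min(Cpu, Cpl) = 0.6615

0.6615


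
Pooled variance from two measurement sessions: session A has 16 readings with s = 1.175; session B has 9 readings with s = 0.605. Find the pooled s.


s_p = sqrt(((n1-1)*s1^2 + (n2-1)*s2^2) / (n1+n2-2))
numerator = (16-1)*1.175^2 + (9-1)*0.605^2 = 20.709375 + 2.9282 = 23.637575
denominator = 16 + 9 - 2 = 23
s_p^2 = 23.637575 / 23 = 1.0277207
s_p = sqrt(1.0277207) = 1.0138

1.0138


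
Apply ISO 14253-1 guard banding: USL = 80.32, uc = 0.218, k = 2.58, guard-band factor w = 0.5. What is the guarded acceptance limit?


U = k * uc = 2.58 * 0.218 = 0.56244
guard band g = w * U = 0.5 * 0.56244 = 0.28122
AL = USL - g = 80.32 - 0.28122
AL = 80.0388

80.0388


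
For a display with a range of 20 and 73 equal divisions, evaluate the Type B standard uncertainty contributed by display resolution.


resolution = range / divisions
resolution = 20 / 73 = 0.2739726
u_res = resolution / (2*sqrt(3))
u_res = 0.2739726 / 3.4641016
u_res = 0.0791

0.0791


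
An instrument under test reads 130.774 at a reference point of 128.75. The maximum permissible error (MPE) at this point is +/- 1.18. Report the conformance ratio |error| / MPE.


e = indication - reference = 130.774 - 128.75 = 2.0240
|e| = 2.0240
ratio = |e| / MPE = 2.0240 / 1.18
ratio = 1.7153

1.7153


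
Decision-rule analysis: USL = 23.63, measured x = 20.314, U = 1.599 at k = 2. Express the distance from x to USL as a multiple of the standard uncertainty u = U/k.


u = U / k = 1.599 / 2 = 0.7995
margin = |USL - x| = |23.63 - 20.314| = 3.316
z = margin / u = 3.316 / 0.7995
z = 4.1476

4.1476


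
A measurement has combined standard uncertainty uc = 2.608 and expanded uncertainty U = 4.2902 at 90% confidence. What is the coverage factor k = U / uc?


k = U / uc
k = 4.2902 / 2.608
k = 1.645

1.645


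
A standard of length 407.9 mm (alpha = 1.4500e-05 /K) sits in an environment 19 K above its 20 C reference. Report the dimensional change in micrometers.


dL = L * alpha * dT
= 407.9 * 1.4500e-05 * 19
= 0.1123764 mm
dL_um = 0.1123764 * 1000 = 112.3764 um

112.3764


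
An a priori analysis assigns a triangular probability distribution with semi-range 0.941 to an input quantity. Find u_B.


u_B = half_width / sqrt(6)
u_B = 0.941 / 2.4494897
u_B = 0.3842

0.3842


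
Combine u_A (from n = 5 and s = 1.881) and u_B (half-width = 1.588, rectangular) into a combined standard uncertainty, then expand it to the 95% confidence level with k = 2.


u_A = s / sqrt(n) = 1.881 / sqrt(5) = 0.84120877
u_B = half_width / sqrt(3) = 1.588 / sqrt(3) = 0.91683223
uc = sqrt(u_A^2 + u_B^2) = sqrt(0.84120877^2 + 0.91683223^2) = 1.2442723
U = k * uc = 2 * 1.2442723
U = 2.4885

2.4885


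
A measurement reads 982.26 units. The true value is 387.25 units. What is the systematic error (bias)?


Systematic error = measured - true
= 982.26 - 387.25
= 595.0100

595.0100


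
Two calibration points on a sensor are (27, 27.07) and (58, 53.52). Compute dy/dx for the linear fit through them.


slope = (y2 - y1) / (x2 - x1)
= (53.52 - 27.07) / (58 - 27)
= 26.4500 / 31
= 0.8532

0.8532


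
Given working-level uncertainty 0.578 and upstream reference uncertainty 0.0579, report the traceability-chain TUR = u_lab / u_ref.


TUR = u_lab / u_ref
= 0.578 / 0.0579
= 9.9827

9.9827
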